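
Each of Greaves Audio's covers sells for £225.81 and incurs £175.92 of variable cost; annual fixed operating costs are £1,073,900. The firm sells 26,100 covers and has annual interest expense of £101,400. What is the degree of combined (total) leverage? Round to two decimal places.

At 26,100 units, contribution = 26,100 × £49.89 = £1,302,129.00.
Subtracting fixed costs: EBIT = £1,302,129.00 − £1,073,900 = £228,229.00. Interest = £101,400.00, so EBIT − I = £126,829.00.
Degree of total leverage = total CM / (EBIT − interest) = £1,302,129.00 / £126,829.00 = 10.2668.

10.27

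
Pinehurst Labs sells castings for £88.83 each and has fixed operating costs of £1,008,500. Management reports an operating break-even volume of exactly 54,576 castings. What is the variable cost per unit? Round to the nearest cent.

At break-even, FC = Q × (P − VC), so P − VC = £1,008,500 ÷ 54,576 = £18.4788.
Hence VC = price − CM = £88.83 − £18.4788 = £70.35.

£70.35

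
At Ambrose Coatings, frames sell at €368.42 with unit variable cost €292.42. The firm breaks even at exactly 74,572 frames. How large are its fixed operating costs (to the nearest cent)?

€5,667,472.00

Unit CM = price − variable cost = €368.42 − €292.42 = €76.00.
Since BE = FC / CM, FC = 74,572 × €76.00 = €5,667,472.00.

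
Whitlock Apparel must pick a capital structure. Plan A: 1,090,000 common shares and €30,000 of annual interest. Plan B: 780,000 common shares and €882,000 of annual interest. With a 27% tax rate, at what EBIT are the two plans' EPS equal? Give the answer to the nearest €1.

€3,025,742

Set EPS_A = EPS_B: (EBIT − €30,000)(1 − 0.27) ÷ 1,090,000 = (EBIT − €882,000)(1 − 0.27) ÷ 780,000.
The (1 − t) factor cancels: (EBIT − 30,000) × 780,000 = (EBIT − 882,000) × 1,090,000.
EBIT × (1,090,000 − 780,000) = 882,000 × 1,090,000 − 30,000 × 780,000 = 937,980,000,000, so EBIT = 937,980,000,000 ÷ 310,000 = 3,025,741.94.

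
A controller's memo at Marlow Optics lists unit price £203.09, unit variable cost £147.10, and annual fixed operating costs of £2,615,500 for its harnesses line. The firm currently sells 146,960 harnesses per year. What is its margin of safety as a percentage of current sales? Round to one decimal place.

Unit CM = price − variable cost = £203.09 − £147.10 = £55.99. Break-even units = £2,615,500 ÷ £55.99 = 46,713.70; break-even revenue = 46,713.70 × £203.09 = £9,487,085.10.
Current sales = 146,960 × £203.09 = £29,846,106.40.
Margin of safety = (£29,846,106.40 − £9,487,085.10) ÷ £29,846,106.40 = 68.2%.

68.2%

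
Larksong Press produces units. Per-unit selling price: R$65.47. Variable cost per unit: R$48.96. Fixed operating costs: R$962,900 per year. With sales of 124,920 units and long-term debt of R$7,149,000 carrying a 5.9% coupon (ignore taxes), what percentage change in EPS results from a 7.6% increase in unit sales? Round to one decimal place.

Total contribution margin = 124,920 × R$16.51 = R$2,062,429.20.
Subtracting fixed costs: EBIT = R$2,062,429.20 − R$962,900 = R$1,099,529.20.
After interest of R$421,791.00, pre-tax earnings = R$677,738.20.
Degree of combined leverage = contribution ÷ (EBIT − I) = R$2,062,429.20 ÷ R$677,738.20 = 3.0431.
EPS therefore changes by 3.0431 × (+7.6%) = +23.1%.

+23.1%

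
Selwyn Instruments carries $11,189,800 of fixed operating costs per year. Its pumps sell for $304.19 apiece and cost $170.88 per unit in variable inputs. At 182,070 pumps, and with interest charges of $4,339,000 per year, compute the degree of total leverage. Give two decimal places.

2.78

Contribution at this volume is 182,070 × $133.31 = $24,271,751.70.
EBIT = $24,271,751.70 − $11,189,800 = $13,081,951.70. Interest = $4,339,000.00.
DOL = $24,271,751.70 ÷ $13,081,951.70 = 1.8554; DFL = $13,081,951.70 ÷ $8,742,951.70 = 1.4963.
Combined leverage = 1.8554 × 1.4963 = 2.7762.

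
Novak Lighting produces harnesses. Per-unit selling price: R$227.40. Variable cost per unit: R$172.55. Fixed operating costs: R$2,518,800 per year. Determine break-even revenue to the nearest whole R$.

CM per unit = R$227.40 − R$172.55 = R$54.85; CM ratio = R$54.85 / R$227.40 = 0.2412.
Break-even sales = FC ÷ CM ratio = R$2,518,800 × R$227.40 / R$54.85 = R$10,442,573.

R$10,442,573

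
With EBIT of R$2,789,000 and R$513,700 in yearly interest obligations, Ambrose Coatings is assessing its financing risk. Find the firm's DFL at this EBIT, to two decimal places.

1.23

Annual interest charges come to R$513,700.00.
DFL = EBIT ÷ (EBIT − I) = R$2,789,000 ÷ (R$2,789,000 − R$513,700.00) = R$2,789,000 ÷ R$2,275,300.00 = 1.2258.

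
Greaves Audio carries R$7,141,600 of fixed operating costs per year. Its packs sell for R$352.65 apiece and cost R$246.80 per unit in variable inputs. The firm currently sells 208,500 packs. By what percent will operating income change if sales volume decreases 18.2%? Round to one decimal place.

-26.9%

Contribution at this volume is 208,500 × R$105.85 = R$22,069,725.00.
Operating income = contribution − fixed costs = R$22,069,725.00 − R$7,141,600 = R$14,928,125.00.
So DOL = total CM / EBIT = R$22,069,725.00 / R$14,928,125.00 = 1.4784.
Operating income changes by 1.4784 × -18.2% = -26.9%.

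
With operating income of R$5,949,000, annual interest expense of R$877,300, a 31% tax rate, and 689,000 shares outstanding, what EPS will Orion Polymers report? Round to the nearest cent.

Interest = R$877,300.00, so EBT = R$5,949,000 − R$877,300.00 = R$5,071,700.00.
After tax at 31%: net income = R$5,071,700.00 × 0.69 = R$3,499,473.00.
EPS = R$3,499,473.00 ÷ 689,000 = R$5.08.

R$5.08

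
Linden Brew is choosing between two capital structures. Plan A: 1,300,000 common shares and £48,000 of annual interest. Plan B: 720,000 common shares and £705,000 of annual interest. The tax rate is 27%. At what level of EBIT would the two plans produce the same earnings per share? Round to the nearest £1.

£1,520,586

At indifference, (EBIT − 48,000)(1 − t)/1,300,000 = (EBIT − 705,000)(1 − t)/720,000.
Cancelling (1 − t) and cross-multiplying: 720,000·(EBIT − 48,000) = 1,300,000·(EBIT − 705,000).
Solving, EBIT = (705,000·1,300,000 − 48,000·720,000) / (1,300,000 − 720,000) = 881,940,000,000 / 580,000 = 1,520,586.21.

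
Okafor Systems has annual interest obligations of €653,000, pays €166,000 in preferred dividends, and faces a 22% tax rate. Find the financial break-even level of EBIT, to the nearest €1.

€865,821

Preferred dividends are paid after tax, so their pre-tax equivalent is €166,000 ÷ (1 − 0.22) = €212,820.51.
Financial break-even EBIT = interest + D_p ÷ (1 − t) = €653,000 + €212,820.51 = €865,820.51.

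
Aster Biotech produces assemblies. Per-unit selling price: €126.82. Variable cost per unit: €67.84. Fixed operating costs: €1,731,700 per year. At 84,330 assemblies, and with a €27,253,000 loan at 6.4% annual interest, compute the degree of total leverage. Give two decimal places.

At 84,330 units, contribution = 84,330 × €58.98 = €4,973,783.40.
Subtracting fixed costs: EBIT = €4,973,783.40 − €1,731,700 = €3,242,083.40. Interest = €1,744,192.00, so EBIT − I = €1,497,891.40.
Degree of total leverage = total CM / (EBIT − interest) = €4,973,783.40 / €1,497,891.40 = 3.3205.

3.32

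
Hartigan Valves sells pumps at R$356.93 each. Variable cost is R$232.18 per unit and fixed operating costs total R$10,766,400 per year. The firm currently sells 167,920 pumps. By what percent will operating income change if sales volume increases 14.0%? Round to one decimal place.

At 167,920 units, contribution = 167,920 × R$124.75 = R$20,948,020.00.
Subtracting fixed costs: EBIT = R$20,948,020.00 − R$10,766,400 = R$10,181,620.00.
Degree of operating leverage = R$20,948,020.00 / R$10,181,620.00 = 2.0574.
%ΔEBIT = DOL × %ΔSales = 2.0574 × +14.0% = +28.8%.

+28.8%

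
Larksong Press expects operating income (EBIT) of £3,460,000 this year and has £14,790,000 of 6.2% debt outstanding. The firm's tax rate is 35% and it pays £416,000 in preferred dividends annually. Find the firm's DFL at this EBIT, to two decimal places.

Annual interest charges come to £916,980.00.
Pre-tax preferred-dividend burden = £416,000 ÷ (1 − 0.35) = £640,000.00.
DFL = EBIT ÷ [EBIT − I − D_p/(1−t)] = £3,460,000 ÷ [£3,460,000 − £916,980.00 − £640,000.00] = £3,460,000 ÷ £1,903,020.00 = 1.8182.

1.82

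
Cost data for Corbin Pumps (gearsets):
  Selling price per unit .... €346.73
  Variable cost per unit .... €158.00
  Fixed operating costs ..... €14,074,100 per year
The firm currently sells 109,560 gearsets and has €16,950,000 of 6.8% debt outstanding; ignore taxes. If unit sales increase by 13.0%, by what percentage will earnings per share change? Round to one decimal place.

+49.3%

Contribution at this volume is 109,560 × €188.73 = €20,677,258.80.
Operating income = contribution − fixed costs = €20,677,258.80 − €14,074,100 = €6,603,158.80.
Interest = €1,152,600.00, so EBIT − I = €5,450,558.80.
Degree of combined leverage = contribution ÷ (EBIT − I) = €20,677,258.80 ÷ €5,450,558.80 = 3.7936.
%ΔEPS = DCL × %ΔSales = 3.7936 × +13.0% = +49.3%.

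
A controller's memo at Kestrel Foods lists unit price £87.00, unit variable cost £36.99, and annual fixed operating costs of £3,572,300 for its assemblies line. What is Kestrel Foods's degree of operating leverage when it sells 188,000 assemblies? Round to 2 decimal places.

Total contribution margin = 188,000 × £50.01 = £9,401,880.00.
Subtracting fixed costs: EBIT = £9,401,880.00 − £3,572,300 = £5,829,580.00.
So DOL = total CM / EBIT = £9,401,880.00 / £5,829,580.00 = 1.6128.

1.61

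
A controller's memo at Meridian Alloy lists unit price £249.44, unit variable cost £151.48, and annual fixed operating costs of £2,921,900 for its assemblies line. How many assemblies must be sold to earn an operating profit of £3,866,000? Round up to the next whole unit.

69,293 assemblies

Each unit contributes £249.44 − £151.48 = £97.96.
Required volume = (fixed costs + target profit) ÷ CM = (£2,921,900 + £3,866,000) ÷ £97.96 = 69,292.57, so 69,293 assemblies.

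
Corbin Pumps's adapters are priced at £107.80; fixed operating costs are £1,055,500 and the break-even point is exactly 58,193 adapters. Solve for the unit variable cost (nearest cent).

£89.66

Contribution per unit must be FC / Q = £1,055,500 / 58,193 = £18.1379.
Hence VC = price − CM = £107.80 − £18.1379 = £89.66.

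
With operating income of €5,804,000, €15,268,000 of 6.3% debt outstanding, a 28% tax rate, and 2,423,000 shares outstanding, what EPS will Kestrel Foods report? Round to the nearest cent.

Interest = €961,884.00, so EBT = €5,804,000 − €961,884.00 = €4,842,116.00.
Net income = €4,842,116.00 × (1 − 0.28) = €3,486,323.52.
Per share: €3,486,323.52 / 2,423,000 shares = €1.44.

€1.44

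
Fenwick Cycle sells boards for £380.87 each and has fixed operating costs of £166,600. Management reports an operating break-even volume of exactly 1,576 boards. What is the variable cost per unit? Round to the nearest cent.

Contribution per unit must be FC / Q = £166,600 / 1,576 = £105.7107.
Hence VC = price − CM = £380.87 − £105.7107 = £275.16.

£275.16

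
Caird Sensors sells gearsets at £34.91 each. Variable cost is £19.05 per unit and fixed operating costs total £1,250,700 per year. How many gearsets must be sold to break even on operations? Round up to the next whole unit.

78,859 gearsets

Each unit contributes £34.91 − £19.05 = £15.86.
Units to break even: £1,250,700 ÷ £15.86 = 78,858.76, rounded up to 78,859.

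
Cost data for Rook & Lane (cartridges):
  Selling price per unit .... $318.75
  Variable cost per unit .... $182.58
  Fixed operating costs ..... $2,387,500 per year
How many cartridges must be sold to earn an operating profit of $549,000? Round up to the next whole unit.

21,565 cartridges

Contribution margin per unit = $318.75 − $182.58 = $136.17.
Need Q such that Q × $136.17 − $2,387,500 = $549,000, i.e. Q = $2,936,500 / $136.17 = 21,564.96 → 21,565.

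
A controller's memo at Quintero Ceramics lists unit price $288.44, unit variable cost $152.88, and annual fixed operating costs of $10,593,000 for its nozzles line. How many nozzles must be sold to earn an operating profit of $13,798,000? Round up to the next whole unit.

179,928 nozzles

Contribution margin per unit = $288.44 − $152.88 = $135.56.
Units = (FC + target) / CM = ($10,593,000 + $13,798,000) / $135.56 = 179,927.71, so 179,928 nozzles.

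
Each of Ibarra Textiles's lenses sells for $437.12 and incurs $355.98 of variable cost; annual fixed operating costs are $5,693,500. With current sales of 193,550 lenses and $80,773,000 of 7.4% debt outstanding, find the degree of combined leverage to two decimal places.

3.89

Contribution at this volume is 193,550 × $81.14 = $15,704,647.00.
Operating income = contribution − fixed costs = $15,704,647.00 − $5,693,500 = $10,011,147.00. Interest = $5,977,202.00.
DOL = $15,704,647.00 ÷ $10,011,147.00 = 1.5687; DFL = $10,011,147.00 ÷ $4,033,945.00 = 2.4817.
Combined leverage = 1.5687 × 2.4817 = 3.8930.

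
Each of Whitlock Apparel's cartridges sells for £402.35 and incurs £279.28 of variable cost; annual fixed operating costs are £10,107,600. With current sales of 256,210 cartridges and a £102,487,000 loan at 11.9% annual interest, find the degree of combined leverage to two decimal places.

Contribution at this volume is 256,210 × £123.07 = £31,531,764.70.
EBIT = £31,531,764.70 − £10,107,600 = £21,424,164.70. Interest = £12,195,953.00.
DOL = £31,531,764.70 ÷ £21,424,164.70 = 1.4718; DFL = £21,424,164.70 ÷ £9,228,211.70 = 2.3216.
Combined leverage = 1.4718 × 2.3216 = 3.4169.

3.42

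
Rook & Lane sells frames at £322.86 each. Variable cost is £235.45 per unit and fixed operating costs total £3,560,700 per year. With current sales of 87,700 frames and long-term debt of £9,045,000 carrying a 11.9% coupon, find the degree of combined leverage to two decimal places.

2.53

Contribution at this volume is 87,700 × £87.41 = £7,665,857.00.
Subtracting fixed costs: EBIT = £7,665,857.00 − £3,560,700 = £4,105,157.00. Interest = £1,076,355.00, so EBIT − I = £3,028,802.00.
DCL = contribution ÷ (EBIT − I) = £7,665,857.00 ÷ £3,028,802.00 = 2.5310.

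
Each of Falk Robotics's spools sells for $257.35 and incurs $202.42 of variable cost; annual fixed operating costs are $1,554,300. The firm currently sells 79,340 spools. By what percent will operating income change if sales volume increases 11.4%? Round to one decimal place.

Contribution at this volume is 79,340 × $54.93 = $4,358,146.20.
EBIT = $4,358,146.20 − $1,554,300 = $2,803,846.20.
Degree of operating leverage = $4,358,146.20 / $2,803,846.20 = 1.5543.
Operating income changes by 1.5543 × +11.4% = +17.7%.

+17.7%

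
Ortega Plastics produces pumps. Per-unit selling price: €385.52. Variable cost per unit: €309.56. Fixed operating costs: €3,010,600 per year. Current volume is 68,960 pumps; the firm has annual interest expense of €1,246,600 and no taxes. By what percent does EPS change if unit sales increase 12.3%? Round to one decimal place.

+65.7%

Total contribution margin = 68,960 × €75.96 = €5,238,201.60.
EBIT = €5,238,201.60 − €3,010,600 = €2,227,601.60.
Interest = €1,246,600.00, so EBIT − I = €981,001.60.
Degree of combined leverage = contribution ÷ (EBIT − I) = €5,238,201.60 ÷ €981,001.60 = 5.3396.
EPS therefore changes by 5.3396 × (+12.3%) = +65.7%.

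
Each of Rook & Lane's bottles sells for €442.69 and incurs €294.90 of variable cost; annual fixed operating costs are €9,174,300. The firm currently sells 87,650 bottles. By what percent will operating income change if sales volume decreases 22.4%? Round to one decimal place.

Contribution at this volume is 87,650 × €147.79 = €12,953,793.50.
Operating income = contribution − fixed costs = €12,953,793.50 − €9,174,300 = €3,779,493.50.
DOL = contribution ÷ EBIT = €12,953,793.50 ÷ €3,779,493.50 = 3.4274.
%ΔEBIT = DOL × %ΔSales = 3.4274 × -22.4% = -76.8%.

-76.8%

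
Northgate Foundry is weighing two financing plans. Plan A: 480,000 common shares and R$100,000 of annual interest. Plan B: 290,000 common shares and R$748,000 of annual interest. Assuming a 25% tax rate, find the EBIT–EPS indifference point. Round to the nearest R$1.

At indifference, (EBIT − 100,000)(1 − t)/480,000 = (EBIT − 748,000)(1 − t)/290,000.
Cancelling (1 − t) and cross-multiplying: 290,000·(EBIT − 100,000) = 480,000·(EBIT − 748,000).
Solving, EBIT = (748,000·480,000 − 100,000·290,000) / (480,000 − 290,000) = 330,040,000,000 / 190,000 = 1,737,052.63.

R$1,737,053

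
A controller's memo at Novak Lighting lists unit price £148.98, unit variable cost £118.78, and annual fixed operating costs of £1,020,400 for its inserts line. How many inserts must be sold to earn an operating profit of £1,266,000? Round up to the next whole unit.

Contribution margin per unit = £148.98 − £118.78 = £30.20.
Need Q such that Q × £30.20 − £1,020,400 = £1,266,000, i.e. Q = £2,286,400 / £30.20 = 75,708.61 → 75,709.

75,709 inserts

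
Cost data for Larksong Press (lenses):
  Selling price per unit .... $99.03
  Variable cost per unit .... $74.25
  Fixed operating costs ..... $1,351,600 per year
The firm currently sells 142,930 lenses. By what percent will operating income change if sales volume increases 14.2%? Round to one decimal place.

+23.0%

Total contribution margin = 142,930 × $24.78 = $3,541,805.40.
Subtracting fixed costs: EBIT = $3,541,805.40 − $1,351,600 = $2,190,205.40.
So DOL = total CM / EBIT = $3,541,805.40 / $2,190,205.40 = 1.6171.
Operating income changes by 1.6171 × +14.2% = +23.0%.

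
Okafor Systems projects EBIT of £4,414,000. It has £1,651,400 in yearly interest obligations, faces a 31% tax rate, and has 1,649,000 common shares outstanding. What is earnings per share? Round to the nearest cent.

£1.16

Pre-tax income = £4,414,000 − £1,651,400.00 = £2,762,600.00.
After tax at 31%: net income = £2,762,600.00 × 0.69 = £1,906,194.00.
EPS = £1,906,194.00 ÷ 1,649,000 = £1.16.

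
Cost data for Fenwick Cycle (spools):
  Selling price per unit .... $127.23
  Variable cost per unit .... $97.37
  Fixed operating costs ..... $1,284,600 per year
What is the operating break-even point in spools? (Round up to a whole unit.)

43,021 spools

Unit CM = price − variable cost = $127.23 − $97.37 = $29.86.
Break-even Q = $1,284,600 / $29.86 = 43,020.76 → 43,021 spools.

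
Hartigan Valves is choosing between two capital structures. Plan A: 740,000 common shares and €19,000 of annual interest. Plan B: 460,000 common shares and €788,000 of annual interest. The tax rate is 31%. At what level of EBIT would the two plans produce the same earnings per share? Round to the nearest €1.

€2,051,357

Set EPS_A = EPS_B: (EBIT − €19,000)(1 − 0.31) ÷ 740,000 = (EBIT − €788,000)(1 − 0.31) ÷ 460,000.
The (1 − t) factor cancels: (EBIT − 19,000) × 460,000 = (EBIT − 788,000) × 740,000.
EBIT × (740,000 − 460,000) = 788,000 × 740,000 − 19,000 × 460,000 = 574,380,000,000, so EBIT = 574,380,000,000 ÷ 280,000 = 2,051,357.14.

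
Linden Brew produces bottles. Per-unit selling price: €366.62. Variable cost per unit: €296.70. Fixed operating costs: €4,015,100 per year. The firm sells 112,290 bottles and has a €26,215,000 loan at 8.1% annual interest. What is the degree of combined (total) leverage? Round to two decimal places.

Total contribution margin = 112,290 × €69.92 = €7,851,316.80.
Subtracting fixed costs: EBIT = €7,851,316.80 − €4,015,100 = €3,836,216.80. Interest = €2,123,415.00, so EBIT − I = €1,712,801.80.
DCL = contribution ÷ (EBIT − I) = €7,851,316.80 ÷ €1,712,801.80 = 4.5839.

4.58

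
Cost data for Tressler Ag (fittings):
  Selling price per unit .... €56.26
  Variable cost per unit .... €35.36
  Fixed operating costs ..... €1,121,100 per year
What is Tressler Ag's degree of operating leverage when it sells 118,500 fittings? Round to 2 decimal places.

1.83

Total contribution margin = 118,500 × €20.90 = €2,476,650.00.
Operating income = contribution − fixed costs = €2,476,650.00 − €1,121,100 = €1,355,550.00.
So DOL = total CM / EBIT = €2,476,650.00 / €1,355,550.00 = 1.8270.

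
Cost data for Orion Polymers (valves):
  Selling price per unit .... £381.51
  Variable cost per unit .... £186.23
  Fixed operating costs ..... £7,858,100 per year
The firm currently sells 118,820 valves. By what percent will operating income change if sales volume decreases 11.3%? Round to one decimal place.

Contribution at this volume is 118,820 × £195.28 = £23,203,169.60.
EBIT = £23,203,169.60 − £7,858,100 = £15,345,069.60.
DOL = contribution ÷ EBIT = £23,203,169.60 ÷ £15,345,069.60 = 1.5121.
Operating income changes by 1.5121 × -11.3% = -17.1%.

-17.1%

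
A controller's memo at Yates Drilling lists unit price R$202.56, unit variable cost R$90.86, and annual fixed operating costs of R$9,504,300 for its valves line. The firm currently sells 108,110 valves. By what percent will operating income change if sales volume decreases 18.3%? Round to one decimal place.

At 108,110 units, contribution = 108,110 × R$111.70 = R$12,075,887.00.
Operating income = contribution − fixed costs = R$12,075,887.00 − R$9,504,300 = R$2,571,587.00.
Degree of operating leverage = R$12,075,887.00 / R$2,571,587.00 = 4.6959.
Operating income changes by 4.6959 × -18.3% = -85.9%.

-85.9%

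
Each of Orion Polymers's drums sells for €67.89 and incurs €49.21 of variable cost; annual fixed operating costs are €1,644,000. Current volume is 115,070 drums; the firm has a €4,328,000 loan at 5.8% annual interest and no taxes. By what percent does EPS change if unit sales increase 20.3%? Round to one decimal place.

At 115,070 units, contribution = 115,070 × €18.68 = €2,149,507.60.
Subtracting fixed costs: EBIT = €2,149,507.60 − €1,644,000 = €505,507.60.
After interest of €251,024.00, pre-tax earnings = €254,483.60.
DCL = total CM / (EBIT − I) = €2,149,507.60 / €254,483.60 = 8.4465.
EPS therefore changes by 8.4465 × (+20.3%) = +171.5%.

+171.5%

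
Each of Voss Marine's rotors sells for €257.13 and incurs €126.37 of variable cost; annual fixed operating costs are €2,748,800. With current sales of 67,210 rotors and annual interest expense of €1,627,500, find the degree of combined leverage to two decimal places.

1.99

At 67,210 units, contribution = 67,210 × €130.76 = €8,788,379.60.
Operating income = contribution − fixed costs = €8,788,379.60 − €2,748,800 = €6,039,579.60. Interest = €1,627,500.00.
DOL = €8,788,379.60 ÷ €6,039,579.60 = 1.4551; DFL = €6,039,579.60 ÷ €4,412,079.60 = 1.3689.
Combined leverage = 1.4551 × 1.3689 = 1.9919.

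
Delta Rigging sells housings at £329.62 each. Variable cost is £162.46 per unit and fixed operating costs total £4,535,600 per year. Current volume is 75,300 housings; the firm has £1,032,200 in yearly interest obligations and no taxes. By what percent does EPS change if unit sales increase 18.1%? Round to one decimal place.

Contribution at this volume is 75,300 × £167.16 = £12,587,148.00.
Subtracting fixed costs: EBIT = £12,587,148.00 − £4,535,600 = £8,051,548.00.
Interest = £1,032,200.00, so EBIT − I = £7,019,348.00.
Degree of combined leverage = contribution ÷ (EBIT − I) = £12,587,148.00 ÷ £7,019,348.00 = 1.7932.
EPS therefore changes by 1.7932 × (+18.1%) = +32.5%.

+32.5%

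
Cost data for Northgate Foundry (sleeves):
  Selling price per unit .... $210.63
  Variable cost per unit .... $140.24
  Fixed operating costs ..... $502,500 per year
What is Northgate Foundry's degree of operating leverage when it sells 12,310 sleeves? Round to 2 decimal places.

2.38

Contribution at this volume is 12,310 × $70.39 = $866,500.90.
Operating income = contribution − fixed costs = $866,500.90 − $502,500 = $364,000.90.
Degree of operating leverage = $866,500.90 / $364,000.90 = 2.3805.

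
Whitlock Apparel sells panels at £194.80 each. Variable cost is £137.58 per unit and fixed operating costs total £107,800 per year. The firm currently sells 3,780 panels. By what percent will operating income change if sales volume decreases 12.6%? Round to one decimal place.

At 3,780 units, contribution = 3,780 × £57.22 = £216,291.60.
Subtracting fixed costs: EBIT = £216,291.60 − £107,800 = £108,491.60.
Degree of operating leverage = £216,291.60 / £108,491.60 = 1.9936.
So EBIT moves 1.9936 × (-12.6%) = -25.1%.

-25.1%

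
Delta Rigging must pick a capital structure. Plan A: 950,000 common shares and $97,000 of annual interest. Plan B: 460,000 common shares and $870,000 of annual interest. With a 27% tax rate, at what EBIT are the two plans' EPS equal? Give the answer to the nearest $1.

At indifference, (EBIT − 97,000)(1 − t)/950,000 = (EBIT − 870,000)(1 − t)/460,000.
Cancelling (1 − t) and cross-multiplying: 460,000·(EBIT − 97,000) = 950,000·(EBIT − 870,000).
Solving, EBIT = (870,000·950,000 − 97,000·460,000) / (950,000 − 460,000) = 781,880,000,000 / 490,000 = 1,595,673.47.

$1,595,673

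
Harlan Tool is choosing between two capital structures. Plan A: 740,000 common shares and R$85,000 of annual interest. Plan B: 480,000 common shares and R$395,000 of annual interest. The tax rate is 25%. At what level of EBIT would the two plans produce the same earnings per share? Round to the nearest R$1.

R$967,308

At indifference, (EBIT − 85,000)(1 − t)/740,000 = (EBIT − 395,000)(1 − t)/480,000.
Cancelling (1 − t) and cross-multiplying: 480,000·(EBIT − 85,000) = 740,000·(EBIT − 395,000).
EBIT × (740,000 − 480,000) = 395,000 × 740,000 − 85,000 × 480,000 = 251,500,000,000, so EBIT = 251,500,000,000 ÷ 260,000 = 967,307.69.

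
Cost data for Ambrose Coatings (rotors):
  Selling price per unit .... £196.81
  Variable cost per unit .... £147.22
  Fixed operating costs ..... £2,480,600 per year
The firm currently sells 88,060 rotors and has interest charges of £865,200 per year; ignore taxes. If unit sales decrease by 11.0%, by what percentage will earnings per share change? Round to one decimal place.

-47.0%

At 88,060 units, contribution = 88,060 × £49.59 = £4,366,895.40.
EBIT = £4,366,895.40 − £2,480,600 = £1,886,295.40.
After interest of £865,200.00, pre-tax earnings = £1,021,095.40.
Degree of combined leverage = contribution ÷ (EBIT − I) = £4,366,895.40 ÷ £1,021,095.40 = 4.2767.
EPS therefore changes by 4.2767 × (-11.0%) = -47.0%.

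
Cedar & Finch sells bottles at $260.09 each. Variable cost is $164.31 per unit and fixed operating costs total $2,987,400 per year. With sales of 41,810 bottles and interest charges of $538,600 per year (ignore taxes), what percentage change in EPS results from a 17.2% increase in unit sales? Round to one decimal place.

Total contribution margin = 41,810 × $95.78 = $4,004,561.80.
EBIT = $4,004,561.80 − $2,987,400 = $1,017,161.80.
After interest of $538,600.00, pre-tax earnings = $478,561.80.
DCL = total CM / (EBIT − I) = $4,004,561.80 / $478,561.80 = 8.3679.
EPS therefore changes by 8.3679 × (+17.2%) = +143.9%.

+143.9%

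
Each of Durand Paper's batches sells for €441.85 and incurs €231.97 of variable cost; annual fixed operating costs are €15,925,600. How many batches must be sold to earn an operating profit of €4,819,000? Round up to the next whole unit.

98,841 batches

Unit CM = price − variable cost = €441.85 − €231.97 = €209.88.
Need Q such that Q × €209.88 − €15,925,600 = €4,819,000, i.e. Q = €20,744,600 / €209.88 = 98,840.29 → 98,841.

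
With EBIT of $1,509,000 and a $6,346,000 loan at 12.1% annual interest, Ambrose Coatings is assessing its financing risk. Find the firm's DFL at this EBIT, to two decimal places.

2.04

Annual interest charges come to $767,866.00.
Degree of financial leverage = EBIT / (EBIT − interest) = $1,509,000 / $741,134.00 = 2.0361.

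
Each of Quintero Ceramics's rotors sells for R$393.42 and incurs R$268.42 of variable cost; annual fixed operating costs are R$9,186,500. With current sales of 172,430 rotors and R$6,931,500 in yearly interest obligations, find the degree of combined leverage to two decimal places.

3.97

Contribution at this volume is 172,430 × R$125.00 = R$21,553,750.00.
EBIT = R$21,553,750.00 − R$9,186,500 = R$12,367,250.00. Interest = R$6,931,500.00, so EBIT − I = R$5,435,750.00.
Degree of total leverage = total CM / (EBIT − interest) = R$21,553,750.00 / R$5,435,750.00 = 3.9652.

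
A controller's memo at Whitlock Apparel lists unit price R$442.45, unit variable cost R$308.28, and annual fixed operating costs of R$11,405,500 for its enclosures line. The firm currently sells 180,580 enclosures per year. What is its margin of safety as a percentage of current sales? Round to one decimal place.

52.9%

Each unit contributes R$442.45 − R$308.28 = R$134.17. Break-even units = R$11,405,500 ÷ R$134.17 = 85,007.83; break-even revenue = 85,007.83 × R$442.45 = R$37,611,712.57.
Current sales = 180,580 × R$442.45 = R$79,897,621.00.
Margin of safety = (R$79,897,621.00 − R$37,611,712.57) ÷ R$79,897,621.00 = 52.9%.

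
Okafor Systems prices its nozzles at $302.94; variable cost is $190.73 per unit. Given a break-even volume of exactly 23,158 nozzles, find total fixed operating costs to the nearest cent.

$2,598,559.18

Contribution margin per unit = $302.94 − $190.73 = $112.21.
Since BE = FC / CM, FC = 23,158 × $112.21 = $2,598,559.18.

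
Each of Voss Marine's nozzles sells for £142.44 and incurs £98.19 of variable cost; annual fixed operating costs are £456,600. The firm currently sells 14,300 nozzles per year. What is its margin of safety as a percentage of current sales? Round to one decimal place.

Each unit contributes £142.44 − £98.19 = £44.25. Break-even units = £456,600 ÷ £44.25 = 10,318.64; break-even revenue = 10,318.64 × £142.44 = £1,469,787.66.
Current sales = 14,300 × £142.44 = £2,036,892.00.
Margin of safety = (£2,036,892.00 − £1,469,787.66) ÷ £2,036,892.00 = 27.8%.

27.8%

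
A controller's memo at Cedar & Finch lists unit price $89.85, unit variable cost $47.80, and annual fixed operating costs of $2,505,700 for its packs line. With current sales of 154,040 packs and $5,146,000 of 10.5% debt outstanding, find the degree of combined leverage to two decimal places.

1.89

Contribution at this volume is 154,040 × $42.05 = $6,477,382.00.
Operating income = contribution − fixed costs = $6,477,382.00 − $2,505,700 = $3,971,682.00. Interest = $540,330.00.
DOL = $6,477,382.00 ÷ $3,971,682.00 = 1.6309; DFL = $3,971,682.00 ÷ $3,431,352.00 = 1.1575.
Combined leverage = 1.6309 × 1.1575 = 1.8878.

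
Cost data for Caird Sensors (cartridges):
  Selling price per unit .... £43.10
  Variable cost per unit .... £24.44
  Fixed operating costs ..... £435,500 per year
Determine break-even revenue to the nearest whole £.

£1,005,898

CM per unit = £43.10 − £24.44 = £18.66; CM ratio = £18.66 / £43.10 = 0.4329.
Break-even revenue = fixed costs × price ÷ CM = £435,500 × £43.10 ÷ £18.66 = £1,005,898.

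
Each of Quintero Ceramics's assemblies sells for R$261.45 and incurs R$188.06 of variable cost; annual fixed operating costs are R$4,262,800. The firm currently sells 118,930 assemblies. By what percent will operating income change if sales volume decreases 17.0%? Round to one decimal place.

At 118,930 units, contribution = 118,930 × R$73.39 = R$8,728,272.70.
Subtracting fixed costs: EBIT = R$8,728,272.70 − R$4,262,800 = R$4,465,472.70.
So DOL = total CM / EBIT = R$8,728,272.70 / R$4,465,472.70 = 1.9546.
So EBIT moves 1.9546 × (-17.0%) = -33.2%.

-33.2%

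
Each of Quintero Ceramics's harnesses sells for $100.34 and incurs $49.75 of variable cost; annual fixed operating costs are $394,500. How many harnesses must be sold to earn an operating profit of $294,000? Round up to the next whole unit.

Unit CM = price − variable cost = $100.34 − $49.75 = $50.59.
Need Q such that Q × $50.59 − $394,500 = $294,000, i.e. Q = $688,500 / $50.59 = 13,609.41 → 13,610.

13,610 harnesses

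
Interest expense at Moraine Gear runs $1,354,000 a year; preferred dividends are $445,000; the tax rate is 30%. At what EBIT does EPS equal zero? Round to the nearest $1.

Grossing the preferred dividend up to pre-tax terms: $445,000 / (1 − 0.30) = $635,714.29.
Financial break-even EBIT = interest + D_p ÷ (1 − t) = $1,354,000 + $635,714.29 = $1,989,714.29.

$1,989,714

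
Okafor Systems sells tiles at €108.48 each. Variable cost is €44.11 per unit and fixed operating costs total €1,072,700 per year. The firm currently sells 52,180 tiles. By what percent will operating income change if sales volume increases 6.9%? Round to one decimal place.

+10.1%

At 52,180 units, contribution = 52,180 × €64.37 = €3,358,826.60.
Operating income = contribution − fixed costs = €3,358,826.60 − €1,072,700 = €2,286,126.60.
So DOL = total CM / EBIT = €3,358,826.60 / €2,286,126.60 = 1.4692.
So EBIT moves 1.4692 × (+6.9%) = +10.1%.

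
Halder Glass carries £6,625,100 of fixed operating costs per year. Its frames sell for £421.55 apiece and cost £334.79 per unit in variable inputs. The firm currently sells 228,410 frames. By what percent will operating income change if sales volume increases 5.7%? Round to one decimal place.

Total contribution margin = 228,410 × £86.76 = £19,816,851.60.
Subtracting fixed costs: EBIT = £19,816,851.60 − £6,625,100 = £13,191,751.60.
DOL = contribution ÷ EBIT = £19,816,851.60 ÷ £13,191,751.60 = 1.5022.
So EBIT moves 1.5022 × (+5.7%) = +8.6%.

+8.6%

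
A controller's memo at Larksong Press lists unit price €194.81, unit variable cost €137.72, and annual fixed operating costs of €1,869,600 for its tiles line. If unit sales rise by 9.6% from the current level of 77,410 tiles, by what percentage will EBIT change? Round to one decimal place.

+16.6%

Total contribution margin = 77,410 × €57.09 = €4,419,336.90.
Operating income = contribution − fixed costs = €4,419,336.90 − €1,869,600 = €2,549,736.90.
Degree of operating leverage = €4,419,336.90 / €2,549,736.90 = 1.7333.
Operating income changes by 1.7333 × +9.6% = +16.6%.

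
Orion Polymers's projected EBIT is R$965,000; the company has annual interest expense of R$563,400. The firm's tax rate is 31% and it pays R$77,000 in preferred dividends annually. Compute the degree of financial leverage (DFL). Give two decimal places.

Annual interest charges come to R$563,400.00.
Preferred dividends grossed up pre-tax: R$77,000 / (1 − 0.31) = R$111,594.20.
DFL = EBIT ÷ [EBIT − I − D_p/(1−t)] = R$965,000 ÷ [R$965,000 − R$563,400.00 − R$111,594.20] = R$965,000 ÷ R$290,005.80 = 3.3275.

3.33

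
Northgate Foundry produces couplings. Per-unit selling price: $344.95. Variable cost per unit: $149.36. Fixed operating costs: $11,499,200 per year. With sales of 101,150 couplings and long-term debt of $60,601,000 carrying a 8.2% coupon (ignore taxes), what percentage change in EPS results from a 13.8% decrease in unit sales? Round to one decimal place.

-82.3%

At 101,150 units, contribution = 101,150 × $195.59 = $19,783,928.50.
EBIT = $19,783,928.50 − $11,499,200 = $8,284,728.50.
After interest of $4,969,282.00, pre-tax earnings = $3,315,446.50.
Degree of combined leverage = contribution ÷ (EBIT − I) = $19,783,928.50 ÷ $3,315,446.50 = 5.9672.
%ΔEPS = DCL × %ΔSales = 5.9672 × -13.8% = -82.3%.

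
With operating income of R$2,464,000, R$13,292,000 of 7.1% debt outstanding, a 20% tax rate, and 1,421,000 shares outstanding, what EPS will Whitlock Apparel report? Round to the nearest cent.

R$0.86

Pre-tax income = R$2,464,000 − R$943,732.00 = R$1,520,268.00.
After tax at 20%: net income = R$1,520,268.00 × 0.80 = R$1,216,214.40.
Per share: R$1,216,214.40 / 1,421,000 shares = R$0.86.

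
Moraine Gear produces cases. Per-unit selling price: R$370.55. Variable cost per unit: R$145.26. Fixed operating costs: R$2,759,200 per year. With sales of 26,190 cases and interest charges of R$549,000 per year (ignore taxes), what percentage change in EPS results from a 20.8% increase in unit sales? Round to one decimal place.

+47.3%

Contribution at this volume is 26,190 × R$225.29 = R$5,900,345.10.
Subtracting fixed costs: EBIT = R$5,900,345.10 − R$2,759,200 = R$3,141,145.10.
Interest = R$549,000.00, so EBIT − I = R$2,592,145.10.
Degree of combined leverage = contribution ÷ (EBIT − I) = R$5,900,345.10 ÷ R$2,592,145.10 = 2.2762.
%ΔEPS = DCL × %ΔSales = 2.2762 × +20.8% = +47.3%.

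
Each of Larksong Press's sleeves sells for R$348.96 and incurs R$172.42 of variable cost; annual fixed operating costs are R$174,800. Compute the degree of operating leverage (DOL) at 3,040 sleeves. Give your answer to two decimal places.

At 3,040 units, contribution = 3,040 × R$176.54 = R$536,681.60.
Operating income = contribution − fixed costs = R$536,681.60 − R$174,800 = R$361,881.60.
DOL = contribution ÷ EBIT = R$536,681.60 ÷ R$361,881.60 = 1.4830.

1.48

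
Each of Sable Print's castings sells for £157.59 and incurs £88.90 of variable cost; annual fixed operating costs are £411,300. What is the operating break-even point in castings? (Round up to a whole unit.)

5,988 castings

Contribution margin per unit = £157.59 − £88.90 = £68.69.
Break-even Q = £411,300 / £68.69 = 5,987.77 → 5,988 castings.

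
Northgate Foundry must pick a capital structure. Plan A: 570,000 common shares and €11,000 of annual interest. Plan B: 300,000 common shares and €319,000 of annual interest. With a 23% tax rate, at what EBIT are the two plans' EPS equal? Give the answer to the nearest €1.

€661,222

At indifference, (EBIT − 11,000)(1 − t)/570,000 = (EBIT − 319,000)(1 − t)/300,000.
Cancelling (1 − t) and cross-multiplying: 300,000·(EBIT − 11,000) = 570,000·(EBIT − 319,000).
Solving, EBIT = (319,000·570,000 − 11,000·300,000) / (570,000 − 300,000) = 178,530,000,000 / 270,000 = 661,222.22.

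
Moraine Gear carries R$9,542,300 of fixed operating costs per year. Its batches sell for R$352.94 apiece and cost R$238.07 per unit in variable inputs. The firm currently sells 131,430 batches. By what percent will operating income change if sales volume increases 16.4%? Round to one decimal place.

Total contribution margin = 131,430 × R$114.87 = R$15,097,364.10.
Subtracting fixed costs: EBIT = R$15,097,364.10 − R$9,542,300 = R$5,555,064.10.
So DOL = total CM / EBIT = R$15,097,364.10 / R$5,555,064.10 = 2.7178.
%ΔEBIT = DOL × %ΔSales = 2.7178 × +16.4% = +44.6%.

+44.6%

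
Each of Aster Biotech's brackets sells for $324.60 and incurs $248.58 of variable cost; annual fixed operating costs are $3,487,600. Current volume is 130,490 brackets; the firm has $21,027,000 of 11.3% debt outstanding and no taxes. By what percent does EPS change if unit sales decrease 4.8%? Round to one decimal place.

-11.7%

Total contribution margin = 130,490 × $76.02 = $9,919,849.80.
Operating income = contribution − fixed costs = $9,919,849.80 − $3,487,600 = $6,432,249.80.
After interest of $2,376,051.00, pre-tax earnings = $4,056,198.80.
DCL = total CM / (EBIT − I) = $9,919,849.80 / $4,056,198.80 = 2.4456.
EPS therefore changes by 2.4456 × (-4.8%) = -11.7%.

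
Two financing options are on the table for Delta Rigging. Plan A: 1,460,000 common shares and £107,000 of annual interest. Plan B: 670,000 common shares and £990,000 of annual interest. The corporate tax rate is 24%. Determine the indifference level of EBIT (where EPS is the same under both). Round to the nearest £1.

Set EPS_A = EPS_B: (EBIT − £107,000)(1 − 0.24) ÷ 1,460,000 = (EBIT − £990,000)(1 − 0.24) ÷ 670,000.
The (1 − t) factor cancels: (EBIT − 107,000) × 670,000 = (EBIT − 990,000) × 1,460,000.
Solving, EBIT = (990,000·1,460,000 − 107,000·670,000) / (1,460,000 − 670,000) = 1,373,710,000,000 / 790,000 = 1,738,873.42.

£1,738,873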